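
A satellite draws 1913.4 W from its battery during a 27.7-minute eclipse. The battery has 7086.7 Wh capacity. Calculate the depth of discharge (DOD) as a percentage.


E_used = P * t / 60 = 1913.4 * 27.7 / 60 = 883.3530 Wh
DOD = E_used / E_total * 100 = 883.3530 / 7086.7 * 100
DOD = 12.4649 %

12.4649 %


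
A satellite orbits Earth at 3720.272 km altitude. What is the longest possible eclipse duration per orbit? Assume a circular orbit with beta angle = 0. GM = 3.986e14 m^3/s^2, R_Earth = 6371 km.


r = 10091.2720 km
T = 168.1430 min
Eclipse fraction = arcsin(R_E/r)/pi = arcsin(6371.0000/10091.2720)/pi
= arcsin(0.6313377)/pi = 0.2174938
Eclipse duration = 0.2174938 * 168.1430 = 36.5701 min

36.5701 minutes


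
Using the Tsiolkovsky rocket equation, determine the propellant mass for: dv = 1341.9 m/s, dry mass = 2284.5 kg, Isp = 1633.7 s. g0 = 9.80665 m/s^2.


ve = Isp * g0 = 1633.7 * 9.80665 = 16021.124105 m/s
mass ratio = exp(dv/ve) = exp(1341.9/16021.124105) = 1.08736590
m_prop = m_dry * (mr - 1) = 2284.5 * (1.08736590 - 1)
m_prop = 199.5874 kg

199.5874 kg


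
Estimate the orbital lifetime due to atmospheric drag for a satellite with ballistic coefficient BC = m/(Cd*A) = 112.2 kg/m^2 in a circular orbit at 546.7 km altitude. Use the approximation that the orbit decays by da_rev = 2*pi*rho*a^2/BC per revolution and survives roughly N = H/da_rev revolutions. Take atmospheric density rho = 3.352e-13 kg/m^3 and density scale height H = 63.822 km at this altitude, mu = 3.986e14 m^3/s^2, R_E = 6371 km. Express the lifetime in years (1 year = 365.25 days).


a = R_E + alt = 6917.7000 km = 6.9177e+06 m
da_rev = 2*pi*rho*a^2/BC = 2*pi*3.352e-13*(6.9177e+06)^2/112.2 = 0.898285666 m per revolution
N = H/da_rev = 63822.0000 m / 0.898285666 m = 71048.6680 revolutions
P = 2*pi*sqrt(a^3/mu) = 5726.0325 s
lifetime = N*P = 71048.6680 * 5726.0325 = 4.0682698e+08 s = 4708.6456 days
years = 4708.6456 / 365.25 = 12.8916 years

12.8916 years


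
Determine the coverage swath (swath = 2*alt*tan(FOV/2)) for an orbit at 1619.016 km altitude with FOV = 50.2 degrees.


FOV = 50.2 deg = 0.8761553 rad
swath = 2 * alt * tan(FOV/2) = 2 * 1619.016 * tan(0.4380776)
swath = 2 * 1619.016 * 0.4684342
swath = 1516.8050 km

1516.8050 km


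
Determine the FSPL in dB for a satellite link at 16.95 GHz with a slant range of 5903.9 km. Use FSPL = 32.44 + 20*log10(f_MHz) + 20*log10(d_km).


f = 16.95 GHz = 16950.0000 MHz
d = 5903.9 km
FSPL = 32.44 + 20*log10(16950.0000) + 20*log10(5903.9)
FSPL = 32.44 + 84.5834 + 75.4228
FSPL = 192.4462 dB

192.4462 dB


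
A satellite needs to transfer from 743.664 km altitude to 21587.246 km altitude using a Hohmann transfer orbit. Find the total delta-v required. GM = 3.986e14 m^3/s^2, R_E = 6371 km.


r1 = 7114.6640 km = 7.114664e+06 m
r2 = 27958.2460 km = 2.7958246e+07 m
dv1 = sqrt(mu/r1)*(sqrt(2*r2/(r1+r2)) - 1) = 1965.9570 m/s
dv2 = sqrt(mu/r2)*(1 - sqrt(2*r1/(r1+r2))) = 1370.8138 m/s
total dv = |dv1| + |dv2| = 1965.9570 + 1370.8138 = 3336.7708 m/s = 3.3368 km/s

3.3368 km/s


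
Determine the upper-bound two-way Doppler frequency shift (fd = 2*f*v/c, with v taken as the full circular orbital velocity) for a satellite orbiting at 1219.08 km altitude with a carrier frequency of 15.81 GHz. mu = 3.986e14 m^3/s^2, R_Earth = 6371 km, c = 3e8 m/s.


r = 7.59008e+06 m
v = sqrt(mu/r) = 7246.7866 m/s (worst-case radial velocity)
f = 15.81 GHz = 1.581e+10 Hz
fd = 2*f*v/c = 2*1.581e+10*7246.7866/3.0e+08
fd = 763811.3039 Hz

763811.3039 Hz


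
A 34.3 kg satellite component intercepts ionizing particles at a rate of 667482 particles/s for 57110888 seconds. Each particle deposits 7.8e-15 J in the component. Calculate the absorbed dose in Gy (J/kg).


Total energy deposited = rate * time * E_per
  = 667482 * 57110888 * 7.8e-15 = 0.2973398 J
Dose = E_total / mass = 0.2973398 / 34.3
Dose = 0.008668799 Gy

0.0087 Gy


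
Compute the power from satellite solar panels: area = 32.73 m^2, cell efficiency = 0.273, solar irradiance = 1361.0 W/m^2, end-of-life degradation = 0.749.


P = area * eta * S * degradation
P = 32.73 * 0.273 * 1361.0 * 0.749
P = 9108.5363 W

9108.5363 W


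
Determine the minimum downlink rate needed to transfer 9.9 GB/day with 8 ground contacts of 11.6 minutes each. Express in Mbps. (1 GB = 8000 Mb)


total contact time = 8 * 11.6 * 60 = 5568.0000 s
data = 9.9 GB = 79200.0000 Mb
rate = 79200.0000 / 5568.0000 = 14.2241 Mbps

14.2241 Mbps


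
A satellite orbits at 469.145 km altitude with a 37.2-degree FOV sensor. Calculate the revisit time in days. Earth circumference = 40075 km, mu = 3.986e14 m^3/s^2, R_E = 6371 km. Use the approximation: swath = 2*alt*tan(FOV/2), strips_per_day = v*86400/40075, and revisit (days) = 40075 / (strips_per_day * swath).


swath = 2*469.145*tan(0.3246312) = 315.7695 km
v = sqrt(mu/r) = 7633.7159 m/s = 7.6337 km/s
strips/day = v*86400/40075 = 7.6337*86400/40075 = 16.4580
coverage/day = strips * swath = 16.4580 * 315.7695 = 5196.9238 km
revisit = 40075 / 5196.9238 = 7.7113 days

7.7113 days


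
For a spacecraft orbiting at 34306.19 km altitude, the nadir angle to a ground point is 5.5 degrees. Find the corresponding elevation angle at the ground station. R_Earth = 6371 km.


r = R_E + alt = 40677.1900 km
Law of sines in the satellite / Earth-center / ground-point triangle:
  sin(nadir)/R_E = sin(90 + el)/r  =>  cos(el) = (r/R_E)*sin(nadir)
cos(el) = (40677.1900 / 6371.0000) * sin(5.5 deg) = 0.6119504
el = arccos(0.6119504) = 52.2693 deg
(Earth-central angle = 90 - nadir - el = 32.2307 deg)

52.2693 degrees


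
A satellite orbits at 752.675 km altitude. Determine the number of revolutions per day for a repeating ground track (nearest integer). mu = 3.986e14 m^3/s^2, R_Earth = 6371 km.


r = 7.123675e+06 m
T = 2*pi*sqrt(r^3/mu) = 5983.6663 s = 99.7278 min
revs/day = 1440 / 99.7278 = 14.4393
Rounded: 14 revolutions per day

14 revolutions per day


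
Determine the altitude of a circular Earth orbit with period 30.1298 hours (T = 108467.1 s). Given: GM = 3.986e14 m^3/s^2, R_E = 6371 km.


T = 108467.1 s
r = (mu*T^2/(4*pi^2))^(1/3) = (3.986e14 * 108467.1^2 / (4*pi^2))^(1/3)
r = 4.915766e+07 m = 49157.6604 km
alt = r - R_E = 49157.6604 - 6371 = 42786.6604 km

42786.6604 km


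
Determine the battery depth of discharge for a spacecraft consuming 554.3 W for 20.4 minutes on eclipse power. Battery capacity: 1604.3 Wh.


E_used = P * t / 60 = 554.3 * 20.4 / 60 = 188.4620 Wh
DOD = E_used / E_total * 100 = 188.4620 / 1604.3 * 100
DOD = 11.7473 %

11.7473 %


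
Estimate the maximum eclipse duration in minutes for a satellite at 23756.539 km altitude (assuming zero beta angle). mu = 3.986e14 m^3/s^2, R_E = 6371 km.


r = 30127.5390 km
T = 867.3721 min
Eclipse fraction = arcsin(R_E/r)/pi = arcsin(6371.0000/30127.5390)/pi
= arcsin(0.2114677)/pi = 0.0678243
Eclipse duration = 0.0678243 * 867.3721 = 58.8289 min

58.8289 minutes


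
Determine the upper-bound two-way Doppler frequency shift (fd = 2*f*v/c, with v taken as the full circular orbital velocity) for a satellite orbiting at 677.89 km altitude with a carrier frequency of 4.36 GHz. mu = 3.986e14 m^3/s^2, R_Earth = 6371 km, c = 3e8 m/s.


r = 7.04889e+06 m
v = sqrt(mu/r) = 7519.8345 m/s (worst-case radial velocity)
f = 4.36 GHz = 4.36e+09 Hz
fd = 2*f*v/c = 2*4.36e+09*7519.8345/3.0e+08
fd = 218576.5218 Hz

218576.5218 Hz


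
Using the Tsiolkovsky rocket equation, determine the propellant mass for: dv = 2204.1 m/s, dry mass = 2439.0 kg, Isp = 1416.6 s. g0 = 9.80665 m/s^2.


ve = Isp * g0 = 1416.6 * 9.80665 = 13892.100390 m/s
mass ratio = exp(dv/ve) = exp(2204.1/13892.100390) = 1.17193768
m_prop = m_dry * (mr - 1) = 2439.0 * (1.17193768 - 1)
m_prop = 419.3560 kg

419.3560 kg


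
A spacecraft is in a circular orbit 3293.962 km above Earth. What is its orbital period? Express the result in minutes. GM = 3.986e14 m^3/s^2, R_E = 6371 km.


r = 9664.9620 km = 9.664962e+06 m
T = 2*pi*sqrt(r^3/mu) = 2*pi*sqrt(9.0281851e+20 / 3.986e14)
T = 9456.0867 s = 157.6014 min

157.6014 minutes


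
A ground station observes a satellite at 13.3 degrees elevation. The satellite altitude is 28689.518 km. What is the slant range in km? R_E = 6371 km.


h = 28689.518 km, el = 13.3 deg
d = -R_E*sin(el) + sqrt((R_E*sin(el))^2 + 2*R_E*h + h^2)
d = -6371.0000*sin(0.2321288) + sqrt((6371.0000*0.2300497)^2 + 2*6371.0000*28689.518 + 28689.518^2)
d = 33042.3001 km

33042.3001 km


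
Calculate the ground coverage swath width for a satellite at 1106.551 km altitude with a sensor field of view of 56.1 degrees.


FOV = 56.1 deg = 0.9791297 rad
swath = 2 * alt * tan(FOV/2) = 2 * 1106.551 * tan(0.4895649)
swath = 2 * 1106.551 * 0.5328293
swath = 1179.2057 km

1179.2057 km


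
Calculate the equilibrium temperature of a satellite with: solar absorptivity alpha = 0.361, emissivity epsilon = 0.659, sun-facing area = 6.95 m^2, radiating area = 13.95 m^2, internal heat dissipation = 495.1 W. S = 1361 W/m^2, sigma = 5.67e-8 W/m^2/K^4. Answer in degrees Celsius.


Numerator = alpha*S*A_sun + Q_int = 0.361*1361*6.95 + 495.1 = 3909.7809 W
Denominator = eps*sigma*A_rad = 0.659*5.67e-8*13.95 = 5.2124593e-07 W/K^4
T^4 = 7.5008373e+09 K^4
T = 294.2913 K = 21.1413 C

21.1413 degrees Celsius


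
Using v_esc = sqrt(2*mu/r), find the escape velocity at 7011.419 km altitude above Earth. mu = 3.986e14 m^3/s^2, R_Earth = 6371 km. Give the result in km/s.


r = 6371.0 + 7011.419 = 13382.4190 km = 1.3382419e+07 m
v_esc = sqrt(2*mu/r) = sqrt(2*3.986e14 / 1.3382419e+07)
v_esc = 7718.2054 m/s = 7.7182 km/s

7.7182 km/s


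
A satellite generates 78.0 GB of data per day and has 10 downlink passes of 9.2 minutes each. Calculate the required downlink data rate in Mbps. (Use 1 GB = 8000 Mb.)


total contact time = 10 * 9.2 * 60 = 5520.0000 s
data = 78.0 GB = 624000.0000 Mb
rate = 624000.0000 / 5520.0000 = 113.0435 Mbps

113.0435 Mbps


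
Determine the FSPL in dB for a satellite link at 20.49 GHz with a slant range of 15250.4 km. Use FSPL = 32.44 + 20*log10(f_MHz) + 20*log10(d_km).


f = 20.49 GHz = 20490.0000 MHz
d = 15250.4 km
FSPL = 32.44 + 20*log10(20490.0000) + 20*log10(15250.4)
FSPL = 32.44 + 86.2308 + 83.6656
FSPL = 202.3365 dB

202.3365 dB


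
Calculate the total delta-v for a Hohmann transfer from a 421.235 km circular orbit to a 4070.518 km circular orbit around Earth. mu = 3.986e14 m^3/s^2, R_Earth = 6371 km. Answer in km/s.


r1 = 6792.2350 km = 6.792235e+06 m
r2 = 10441.5180 km = 1.0441518e+07 m
dv1 = sqrt(mu/r1)*(sqrt(2*r2/(r1+r2)) - 1) = 772.1578 m/s
dv2 = sqrt(mu/r2)*(1 - sqrt(2*r1/(r1+r2))) = 693.0281 m/s
total dv = |dv1| + |dv2| = 772.1578 + 693.0281 = 1465.1860 m/s = 1.4652 km/s

1.4652 km/s


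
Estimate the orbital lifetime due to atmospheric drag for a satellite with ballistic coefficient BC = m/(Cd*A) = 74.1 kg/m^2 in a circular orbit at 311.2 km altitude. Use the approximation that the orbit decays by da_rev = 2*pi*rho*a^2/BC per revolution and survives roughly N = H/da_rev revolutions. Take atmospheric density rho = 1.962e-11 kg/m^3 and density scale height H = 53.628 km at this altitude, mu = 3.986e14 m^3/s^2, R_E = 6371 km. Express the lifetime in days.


a = R_E + alt = 6682.2000 km = 6.6822e+06 m
da_rev = 2*pi*rho*a^2/BC = 2*pi*1.962e-11*(6.6822e+06)^2/74.1 = 74.284739 m per revolution
N = H/da_rev = 53628.0000 m / 74.284739 m = 721.9249 revolutions
P = 2*pi*sqrt(a^3/mu) = 5436.1374 s
lifetime = N*P = 721.9249 * 5436.1374 = 3.9244827e+06 s = 45.4223 days

45.4223 days


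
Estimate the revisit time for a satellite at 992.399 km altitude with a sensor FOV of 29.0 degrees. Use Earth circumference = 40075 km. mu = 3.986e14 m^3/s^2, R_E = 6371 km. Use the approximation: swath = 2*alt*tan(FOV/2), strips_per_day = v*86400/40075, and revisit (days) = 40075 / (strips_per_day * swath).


swath = 2*992.399*tan(0.2530727) = 513.3037 km
v = sqrt(mu/r) = 7357.4866 m/s = 7.3575 km/s
strips/day = v*86400/40075 = 7.3575*86400/40075 = 15.8624
coverage/day = strips * swath = 15.8624 * 513.3037 = 8142.2429 km
revisit = 40075 / 8142.2429 = 4.9219 days

4.9219 days


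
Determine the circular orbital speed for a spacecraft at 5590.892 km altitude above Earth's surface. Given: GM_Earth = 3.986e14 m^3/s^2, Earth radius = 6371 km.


r = R_E + alt = 6371.0 + 5590.892 = 11961.8920 km = 1.1961892e+07 m
v = sqrt(mu/r) = sqrt(3.986e14 / 1.1961892e+07) = 5772.5634 m/s = 5.7726 km/s

5.7726 km/s


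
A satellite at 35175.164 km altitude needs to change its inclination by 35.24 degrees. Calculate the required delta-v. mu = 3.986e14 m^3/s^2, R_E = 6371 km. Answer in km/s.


r = 41546.1640 km = 4.1546164e+07 m
V = sqrt(mu/r) = 3097.4420 m/s
di = 35.24 deg = 0.615054 rad
dV = 2*V*sin(di/2) = 2*3097.4420*sin(0.307527)
dV = 1875.2075 m/s = 1.8752 km/s

1.8752 km/s


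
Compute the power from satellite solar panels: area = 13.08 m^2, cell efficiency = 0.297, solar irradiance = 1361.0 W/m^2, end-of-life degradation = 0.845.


P = area * eta * S * degradation
P = 13.08 * 0.297 * 1361.0 * 0.845
P = 4467.6488 W

4467.6488 W


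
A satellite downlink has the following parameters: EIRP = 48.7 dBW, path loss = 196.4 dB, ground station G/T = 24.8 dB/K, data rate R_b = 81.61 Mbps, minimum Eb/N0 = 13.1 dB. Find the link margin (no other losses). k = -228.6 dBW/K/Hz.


C/N0 = EIRP - FSPL + G/T - k = 48.7 - 196.4 + 24.8 - (-228.6)
C/N0 = 105.7000 dB-Hz
R_b = 81.61 Mbps = 8.161e+07 bps -> 10*log10(R_b) = 79.1174 dB-Hz
Eb/N0 = C/N0 - 10*log10(R_b) = 105.7000 - 79.1174 = 26.5826 dB
Margin = Eb/N0 - Eb/N0_req = 26.5826 - 13.1 = 13.4826 dB (link closes)

13.4826 dB


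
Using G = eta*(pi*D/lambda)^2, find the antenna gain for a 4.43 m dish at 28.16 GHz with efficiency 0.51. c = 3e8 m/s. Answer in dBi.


lambda = c/f = 3e8 / 2.816e+10 = 0.01065341 m
G = eta*(pi*D/lambda)^2 = 0.51*(pi*4.43/0.01065341)^2
G = 870362.4889 (linear)
G = 10*log10(870362.4889) = 59.3970 dBi

59.3970 dBi


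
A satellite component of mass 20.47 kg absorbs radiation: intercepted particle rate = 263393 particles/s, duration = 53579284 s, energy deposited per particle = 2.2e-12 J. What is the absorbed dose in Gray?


Total energy deposited = rate * time * E_per
  = 263393 * 53579284 * 2.2e-12 = 31.0473 J
Dose = E_total / mass = 31.0473 / 20.47
Dose = 1.5167 Gy

1.5167 Gy


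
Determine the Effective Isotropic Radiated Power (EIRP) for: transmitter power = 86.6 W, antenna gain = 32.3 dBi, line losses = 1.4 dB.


Pt = 86.6 W = 19.3752 dBW
EIRP = Pt_dBW + Gt - losses = 19.3752 + 32.3 - 1.4 = 50.2752 dBW

50.2752 dBW


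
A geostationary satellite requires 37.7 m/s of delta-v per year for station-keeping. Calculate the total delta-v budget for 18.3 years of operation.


dV = rate * years = 37.7 * 18.3
dV = 689.9100 m/s

689.9100 m/s


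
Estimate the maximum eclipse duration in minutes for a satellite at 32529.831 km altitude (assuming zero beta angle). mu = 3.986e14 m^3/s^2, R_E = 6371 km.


r = 38900.8310 km
T = 1272.6187 min
Eclipse fraction = arcsin(R_E/r)/pi = arcsin(6371.0000/38900.8310)/pi
= arcsin(0.1637754)/pi = 0.05236724
Eclipse duration = 0.05236724 * 1272.6187 = 66.6435 min

66.6435 minutes


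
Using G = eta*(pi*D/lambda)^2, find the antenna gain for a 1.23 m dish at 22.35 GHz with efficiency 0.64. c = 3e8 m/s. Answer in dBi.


lambda = c/f = 3e8 / 2.235e+10 = 0.01342282 m
G = eta*(pi*D/lambda)^2 = 0.64*(pi*1.23/0.01342282)^2
G = 53039.8745 (linear)
G = 10*log10(53039.8745) = 47.2460 dBi

47.2460 dBi


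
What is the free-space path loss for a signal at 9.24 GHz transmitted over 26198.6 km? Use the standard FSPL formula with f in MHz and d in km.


f = 9.24 GHz = 9240.0000 MHz
d = 26198.6 km
FSPL = 32.44 + 20*log10(9240.0000) + 20*log10(26198.6)
FSPL = 32.44 + 79.3134 + 88.3656
FSPL = 200.1190 dB

200.1190 dB


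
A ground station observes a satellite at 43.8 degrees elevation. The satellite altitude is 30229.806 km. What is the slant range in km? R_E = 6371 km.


h = 30229.806 km, el = 43.8 deg
d = -R_E*sin(el) + sqrt((R_E*sin(el))^2 + 2*R_E*h + h^2)
d = -6371.0000*sin(0.7644542) + sqrt((6371.0000*0.6921432)^2 + 2*6371.0000*30229.806 + 30229.806^2)
d = 31901.1575 km

31901.1575 km


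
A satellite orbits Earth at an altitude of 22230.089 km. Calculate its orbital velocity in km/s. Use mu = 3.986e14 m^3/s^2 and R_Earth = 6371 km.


r = R_E + alt = 6371.0 + 22230.089 = 28601.0890 km = 2.8601089e+07 m
v = sqrt(mu/r) = sqrt(3.986e14 / 2.8601089e+07) = 3733.1665 m/s = 3.7332 km/s

3.7332 km/s


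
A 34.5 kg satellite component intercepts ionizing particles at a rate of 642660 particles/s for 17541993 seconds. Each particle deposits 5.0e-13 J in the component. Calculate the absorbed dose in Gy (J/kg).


Total energy deposited = rate * time * E_per
  = 642660 * 17541993 * 5.0e-13 = 5.6368 J
Dose = E_total / mass = 5.6368 / 34.5
Dose = 0.1633846 Gy

0.1634 Gy


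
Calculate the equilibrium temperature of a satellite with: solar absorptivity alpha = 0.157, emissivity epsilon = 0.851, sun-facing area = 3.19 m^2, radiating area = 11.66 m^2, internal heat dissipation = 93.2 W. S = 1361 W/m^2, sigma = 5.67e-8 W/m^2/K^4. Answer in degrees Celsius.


Numerator = alpha*S*A_sun + Q_int = 0.157*1361*3.19 + 93.2 = 774.8296 W
Denominator = eps*sigma*A_rad = 0.851*5.67e-8*11.66 = 5.6261482e-07 W/K^4
T^4 = 1.3771938e+09 K^4
T = 192.6410 K = -80.5090 C

-80.5090 degrees Celsius


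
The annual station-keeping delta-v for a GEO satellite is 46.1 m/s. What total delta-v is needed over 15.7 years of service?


dV = rate * years = 46.1 * 15.7
dV = 723.7700 m/s

723.7700 m/s


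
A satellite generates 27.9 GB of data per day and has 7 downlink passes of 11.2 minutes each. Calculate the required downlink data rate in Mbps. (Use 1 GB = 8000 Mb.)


total contact time = 7 * 11.2 * 60 = 4704.0000 s
data = 27.9 GB = 223200.0000 Mb
rate = 223200.0000 / 4704.0000 = 47.4490 Mbps

47.4490 Mbps


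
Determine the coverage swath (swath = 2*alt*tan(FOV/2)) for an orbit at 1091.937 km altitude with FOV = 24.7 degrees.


FOV = 24.7 deg = 0.4310963 rad
swath = 2 * alt * tan(FOV/2) = 2 * 1091.937 * tan(0.2155482)
swath = 2 * 1091.937 * 0.2189496
swath = 478.1583 km

478.1583 km


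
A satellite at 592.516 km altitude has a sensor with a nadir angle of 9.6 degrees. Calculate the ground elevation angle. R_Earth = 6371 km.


r = R_E + alt = 6963.5160 km
Law of sines in the satellite / Earth-center / ground-point triangle:
  sin(nadir)/R_E = sin(90 + el)/r  =>  cos(el) = (r/R_E)*sin(nadir)
cos(el) = (6963.5160 / 6371.0000) * sin(9.6 deg) = 0.1822786
el = arccos(0.1822786) = 79.4975 deg
(Earth-central angle = 90 - nadir - el = 0.9025089 deg)

79.4975 degrees


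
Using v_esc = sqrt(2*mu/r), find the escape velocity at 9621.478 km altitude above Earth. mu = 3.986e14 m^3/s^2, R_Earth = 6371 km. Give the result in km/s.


r = 6371.0 + 9621.478 = 15992.4780 km = 1.5992478e+07 m
v_esc = sqrt(2*mu/r) = sqrt(2*3.986e14 / 1.5992478e+07)
v_esc = 7060.3424 m/s = 7.0603 km/s

7.0603 km/s


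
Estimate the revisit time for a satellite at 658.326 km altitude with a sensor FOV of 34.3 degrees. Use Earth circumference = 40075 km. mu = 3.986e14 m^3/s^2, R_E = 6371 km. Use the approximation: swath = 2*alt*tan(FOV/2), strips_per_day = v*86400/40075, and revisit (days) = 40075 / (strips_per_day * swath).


swath = 2*658.326*tan(0.299324) = 406.3131 km
v = sqrt(mu/r) = 7530.2918 m/s = 7.5303 km/s
strips/day = v*86400/40075 = 7.5303*86400/40075 = 16.2350
coverage/day = strips * swath = 16.2350 * 406.3131 = 6596.4893 km
revisit = 40075 / 6596.4893 = 6.0752 days

6.0752 days


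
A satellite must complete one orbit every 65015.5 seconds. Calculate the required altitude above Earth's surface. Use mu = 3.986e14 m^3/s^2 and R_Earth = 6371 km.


T = 65015.5 s
r = (mu*T^2/(4*pi^2))^(1/3) = (3.986e14 * 65015.5^2 / (4*pi^2))^(1/3)
r = 3.4946508e+07 m = 34946.5084 km
alt = r - R_E = 34946.5084 - 6371 = 28575.5084 km

28575.5084 km


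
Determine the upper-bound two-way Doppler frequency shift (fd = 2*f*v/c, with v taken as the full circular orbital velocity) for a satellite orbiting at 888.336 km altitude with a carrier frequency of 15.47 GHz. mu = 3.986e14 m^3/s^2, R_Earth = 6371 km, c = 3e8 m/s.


r = 7.259336e+06 m
v = sqrt(mu/r) = 7410.0340 m/s (worst-case radial velocity)
f = 15.47 GHz = 1.547e+10 Hz
fd = 2*f*v/c = 2*1.547e+10*7410.0340/3.0e+08
fd = 764221.5019 Hz

764221.5019 Hz


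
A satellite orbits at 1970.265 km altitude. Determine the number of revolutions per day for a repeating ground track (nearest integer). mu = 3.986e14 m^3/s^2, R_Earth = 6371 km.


r = 8.341265e+06 m
T = 2*pi*sqrt(r^3/mu) = 7581.5691 s = 126.3595 min
revs/day = 1440 / 126.3595 = 11.3961
Rounded: 11 revolutions per day

11 revolutions per day


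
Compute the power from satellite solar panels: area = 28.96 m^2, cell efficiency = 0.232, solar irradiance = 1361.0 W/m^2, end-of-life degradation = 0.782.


P = area * eta * S * degradation
P = 28.96 * 0.232 * 1361.0 * 0.782
P = 7150.7471 W

7150.7471 W


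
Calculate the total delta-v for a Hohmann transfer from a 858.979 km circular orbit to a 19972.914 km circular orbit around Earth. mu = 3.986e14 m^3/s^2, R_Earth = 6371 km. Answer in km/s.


r1 = 7229.9790 km = 7.229979e+06 m
r2 = 26343.9140 km = 2.6343914e+07 m
dv1 = sqrt(mu/r1)*(sqrt(2*r2/(r1+r2)) - 1) = 1876.4680 m/s
dv2 = sqrt(mu/r2)*(1 - sqrt(2*r1/(r1+r2))) = 1337.0441 m/s
total dv = |dv1| + |dv2| = 1876.4680 + 1337.0441 = 3213.5120 m/s = 3.2135 km/s

3.2135 km/s


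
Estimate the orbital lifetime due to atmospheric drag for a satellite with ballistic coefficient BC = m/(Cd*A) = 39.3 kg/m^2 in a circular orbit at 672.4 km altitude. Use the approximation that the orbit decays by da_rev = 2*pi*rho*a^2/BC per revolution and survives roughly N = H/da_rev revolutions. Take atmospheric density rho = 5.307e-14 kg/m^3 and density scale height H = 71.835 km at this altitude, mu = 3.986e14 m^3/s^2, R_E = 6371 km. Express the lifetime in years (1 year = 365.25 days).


a = R_E + alt = 7043.4000 km = 7.0434e+06 m
da_rev = 2*pi*rho*a^2/BC = 2*pi*5.307e-14*(7.0434e+06)^2/39.3 = 0.420921502 m per revolution
N = H/da_rev = 71835.0000 m / 0.420921502 m = 170661.2744 revolutions
P = 2*pi*sqrt(a^3/mu) = 5882.8090 s
lifetime = N*P = 170661.2744 * 5882.8090 = 1.0039677e+09 s = 11619.9964 days
years = 11619.9964 / 365.25 = 31.8138 years

31.8138 years


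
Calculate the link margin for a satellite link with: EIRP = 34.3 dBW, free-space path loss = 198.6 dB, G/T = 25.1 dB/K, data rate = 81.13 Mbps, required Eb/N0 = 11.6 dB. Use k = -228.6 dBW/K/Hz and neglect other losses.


C/N0 = EIRP - FSPL + G/T - k = 34.3 - 198.6 + 25.1 - (-228.6)
C/N0 = 89.4000 dB-Hz
R_b = 81.13 Mbps = 8.113e+07 bps -> 10*log10(R_b) = 79.0918 dB-Hz
Eb/N0 = C/N0 - 10*log10(R_b) = 89.4000 - 79.0918 = 10.3082 dB
Margin = Eb/N0 - Eb/N0_req = 10.3082 - 11.6 = -1.2918 dB (negative margin: link does not close)

-1.2918 dB


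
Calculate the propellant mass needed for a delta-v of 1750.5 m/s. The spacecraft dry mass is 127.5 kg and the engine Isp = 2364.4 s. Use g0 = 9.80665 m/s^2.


ve = Isp * g0 = 2364.4 * 9.80665 = 23186.843260 m/s
mass ratio = exp(dv/ve) = exp(1750.5/23186.843260) = 1.07841827
m_prop = m_dry * (mr - 1) = 127.5 * (1.07841827 - 1)
m_prop = 9.9983 kg

9.9983 kg


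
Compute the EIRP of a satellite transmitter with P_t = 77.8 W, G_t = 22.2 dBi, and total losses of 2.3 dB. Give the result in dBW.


Pt = 77.8 W = 18.9098 dBW
EIRP = Pt_dBW + Gt - losses = 18.9098 + 22.2 - 2.3 = 38.8098 dBW

38.8098 dBW


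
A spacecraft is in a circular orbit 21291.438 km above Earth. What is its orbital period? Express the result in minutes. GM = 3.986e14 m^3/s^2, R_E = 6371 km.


r = 27662.4380 km = 2.7662438e+07 m
T = 2*pi*sqrt(r^3/mu) = 2*pi*sqrt(2.1167587e+22 / 3.986e14)
T = 45787.4968 s = 763.1249 min

763.1249 minutes


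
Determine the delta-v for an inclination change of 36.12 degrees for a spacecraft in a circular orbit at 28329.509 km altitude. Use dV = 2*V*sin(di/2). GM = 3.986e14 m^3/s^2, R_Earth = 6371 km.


r = 34700.5090 km = 3.4700509e+07 m
V = sqrt(mu/r) = 3389.2275 m/s
di = 36.12 deg = 0.6304129 rad
dV = 2*V*sin(di/2) = 2*3389.2275*sin(0.3152065)
dV = 2101.4076 m/s = 2.1014 km/s

2.1014 km/s


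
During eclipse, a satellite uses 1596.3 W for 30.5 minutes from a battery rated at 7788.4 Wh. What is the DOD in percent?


E_used = P * t / 60 = 1596.3 * 30.5 / 60 = 811.4525 Wh
DOD = E_used / E_total * 100 = 811.4525 / 7788.4 * 100
DOD = 10.4187 %

10.4187 %


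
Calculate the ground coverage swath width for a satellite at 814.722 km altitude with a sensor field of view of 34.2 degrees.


FOV = 34.2 deg = 0.5969026 rad
swath = 2 * alt * tan(FOV/2) = 2 * 814.722 * tan(0.2984513)
swath = 2 * 814.722 * 0.3076402
swath = 501.2824 km

501.2824 km


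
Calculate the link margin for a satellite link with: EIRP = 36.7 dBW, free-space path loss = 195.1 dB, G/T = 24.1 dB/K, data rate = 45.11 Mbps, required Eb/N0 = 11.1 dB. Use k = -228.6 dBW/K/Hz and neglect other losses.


C/N0 = EIRP - FSPL + G/T - k = 36.7 - 195.1 + 24.1 - (-228.6)
C/N0 = 94.3000 dB-Hz
R_b = 45.11 Mbps = 4.511e+07 bps -> 10*log10(R_b) = 76.5427 dB-Hz
Eb/N0 = C/N0 - 10*log10(R_b) = 94.3000 - 76.5427 = 17.7573 dB
Margin = Eb/N0 - Eb/N0_req = 17.7573 - 11.1 = 6.6573 dB (link closes)

6.6573 dB


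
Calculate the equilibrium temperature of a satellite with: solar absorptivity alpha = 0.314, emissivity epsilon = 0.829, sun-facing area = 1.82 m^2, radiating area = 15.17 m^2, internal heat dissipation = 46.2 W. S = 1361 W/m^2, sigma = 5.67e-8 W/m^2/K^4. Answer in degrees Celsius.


Numerator = alpha*S*A_sun + Q_int = 0.314*1361*1.82 + 46.2 = 823.9843 W
Denominator = eps*sigma*A_rad = 0.829*5.67e-8*15.17 = 7.1305523e-07 W/K^4
T^4 = 1.1555687e+09 K^4
T = 184.3737 K = -88.7763 C

-88.7763 degrees Celsius


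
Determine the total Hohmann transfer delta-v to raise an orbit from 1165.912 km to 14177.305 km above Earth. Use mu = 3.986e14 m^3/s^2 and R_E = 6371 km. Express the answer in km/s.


r1 = 7536.9120 km = 7.536912e+06 m
r2 = 20548.3050 km = 2.0548305e+07 m
dv1 = sqrt(mu/r1)*(sqrt(2*r2/(r1+r2)) - 1) = 1524.7269 m/s
dv2 = sqrt(mu/r2)*(1 - sqrt(2*r1/(r1+r2))) = 1177.6761 m/s
total dv = |dv1| + |dv2| = 1524.7269 + 1177.6761 = 2702.4029 m/s = 2.7024 km/s

2.7024 km/s


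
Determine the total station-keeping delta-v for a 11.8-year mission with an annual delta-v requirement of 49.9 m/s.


dV = rate * years = 49.9 * 11.8
dV = 588.8200 m/s

588.8200 m/s


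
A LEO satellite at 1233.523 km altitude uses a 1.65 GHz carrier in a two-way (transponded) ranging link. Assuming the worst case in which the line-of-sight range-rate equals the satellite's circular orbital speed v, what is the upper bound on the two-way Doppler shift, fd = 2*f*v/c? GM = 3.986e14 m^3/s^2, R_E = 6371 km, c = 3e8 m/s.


r = 7.604523e+06 m
v = sqrt(mu/r) = 7239.9015 m/s (worst-case radial velocity)
f = 1.65 GHz = 1.65e+09 Hz
fd = 2*f*v/c = 2*1.65e+09*7239.9015/3.0e+08
fd = 79638.9166 Hz

79638.9166 Hz


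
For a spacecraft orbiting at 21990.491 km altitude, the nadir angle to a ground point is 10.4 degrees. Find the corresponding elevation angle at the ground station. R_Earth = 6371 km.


r = R_E + alt = 28361.4910 km
Law of sines in the satellite / Earth-center / ground-point triangle:
  sin(nadir)/R_E = sin(90 + el)/r  =>  cos(el) = (r/R_E)*sin(nadir)
cos(el) = (28361.4910 / 6371.0000) * sin(10.4 deg) = 0.8036089
el = arccos(0.8036089) = 36.5239 deg
(Earth-central angle = 90 - nadir - el = 43.0761 deg)

36.5239 degrees


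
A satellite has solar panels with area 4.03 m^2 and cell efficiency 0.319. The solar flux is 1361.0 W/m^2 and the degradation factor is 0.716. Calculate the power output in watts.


P = area * eta * S * degradation
P = 4.03 * 0.319 * 1361.0 * 0.716
P = 1252.7571 W

1252.7571 W


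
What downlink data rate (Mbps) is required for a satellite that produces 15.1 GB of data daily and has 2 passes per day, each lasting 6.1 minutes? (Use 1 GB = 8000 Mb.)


total contact time = 2 * 6.1 * 60 = 732.0000 s
data = 15.1 GB = 120800.0000 Mb
rate = 120800.0000 / 732.0000 = 165.0273 Mbps

165.0273 Mbps


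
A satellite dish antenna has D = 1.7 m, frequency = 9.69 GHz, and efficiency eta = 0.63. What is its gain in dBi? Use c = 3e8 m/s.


lambda = c/f = 3e8 / 9.69e+09 = 0.03095975 m
G = eta*(pi*D/lambda)^2 = 0.63*(pi*1.7/0.03095975)^2
G = 18747.4922 (linear)
G = 10*log10(18747.4922) = 42.7294 dBi

42.7294 dBi


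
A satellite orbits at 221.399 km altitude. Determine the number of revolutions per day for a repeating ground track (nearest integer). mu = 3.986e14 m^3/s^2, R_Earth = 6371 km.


r = 6.592399e+06 m
T = 2*pi*sqrt(r^3/mu) = 5326.9234 s = 88.7821 min
revs/day = 1440 / 88.7821 = 16.2195
Rounded: 16 revolutions per day

16 revolutions per day


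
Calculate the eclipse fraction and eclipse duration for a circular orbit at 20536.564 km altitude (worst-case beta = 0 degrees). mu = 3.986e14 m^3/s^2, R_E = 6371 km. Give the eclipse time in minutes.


r = 26907.5640 km
T = 732.1019 min
Eclipse fraction = arcsin(R_E/r)/pi = arcsin(6371.0000/26907.5640)/pi
= arcsin(0.2367736)/pi = 0.07608995
Eclipse duration = 0.07608995 * 732.1019 = 55.7056 min

55.7056 minutes


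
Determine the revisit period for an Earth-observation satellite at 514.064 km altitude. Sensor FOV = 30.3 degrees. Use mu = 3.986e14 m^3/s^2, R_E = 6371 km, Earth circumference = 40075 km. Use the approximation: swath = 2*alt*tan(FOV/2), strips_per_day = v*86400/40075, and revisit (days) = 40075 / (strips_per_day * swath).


swath = 2*514.064*tan(0.2644174) = 278.3730 km
v = sqrt(mu/r) = 7608.7735 m/s = 7.6088 km/s
strips/day = v*86400/40075 = 7.6088*86400/40075 = 16.4042
coverage/day = strips * swath = 16.4042 * 278.3730 = 4566.4841 km
revisit = 40075 / 4566.4841 = 8.7759 days

8.7759 days


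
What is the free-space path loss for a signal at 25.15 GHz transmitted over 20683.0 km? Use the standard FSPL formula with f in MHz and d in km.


f = 25.15 GHz = 25150.0000 MHz
d = 20683.0 km
FSPL = 32.44 + 20*log10(25150.0000) + 20*log10(20683.0)
FSPL = 32.44 + 88.0108 + 86.3123
FSPL = 206.7630 dB

206.7630 dB


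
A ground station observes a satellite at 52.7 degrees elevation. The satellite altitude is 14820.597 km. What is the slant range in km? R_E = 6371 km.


h = 14820.597 km, el = 52.7 deg
d = -R_E*sin(el) + sqrt((R_E*sin(el))^2 + 2*R_E*h + h^2)
d = -6371.0000*sin(0.9197885) + sqrt((6371.0000*0.7954735)^2 + 2*6371.0000*14820.597 + 14820.597^2)
d = 15768.9858 km

15768.9858 km


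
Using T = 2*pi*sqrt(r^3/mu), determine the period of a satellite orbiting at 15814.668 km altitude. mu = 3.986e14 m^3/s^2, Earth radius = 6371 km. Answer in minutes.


r = 22185.6680 km = 2.2185668e+07 m
T = 2*pi*sqrt(r^3/mu) = 2*pi*sqrt(1.0919872e+22 / 3.986e14)
T = 32886.6765 s = 548.1113 min

548.1113 minutes


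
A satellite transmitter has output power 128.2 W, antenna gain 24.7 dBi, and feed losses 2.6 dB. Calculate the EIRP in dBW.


Pt = 128.2 W = 21.0789 dBW
EIRP = Pt_dBW + Gt - losses = 21.0789 + 24.7 - 2.6 = 43.1789 dBW

43.1789 dBW


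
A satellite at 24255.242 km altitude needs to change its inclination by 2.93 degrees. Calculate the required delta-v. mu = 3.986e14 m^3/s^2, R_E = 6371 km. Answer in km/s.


r = 30626.2420 km = 3.0626242e+07 m
V = sqrt(mu/r) = 3607.6284 m/s
di = 2.93 deg = 0.05113815 rad
dV = 2*V*sin(di/2) = 2*3607.6284*sin(0.02556907)
dV = 184.4673 m/s = 0.1844673 km/s

0.1845 km/s


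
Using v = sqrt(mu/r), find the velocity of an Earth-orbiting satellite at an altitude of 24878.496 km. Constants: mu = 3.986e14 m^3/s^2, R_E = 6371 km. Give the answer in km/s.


r = R_E + alt = 6371.0 + 24878.496 = 31249.4960 km = 3.1249496e+07 m
v = sqrt(mu/r) = sqrt(3.986e14 / 3.1249496e+07) = 3571.4711 m/s = 3.5715 km/s

3.5715 km/s


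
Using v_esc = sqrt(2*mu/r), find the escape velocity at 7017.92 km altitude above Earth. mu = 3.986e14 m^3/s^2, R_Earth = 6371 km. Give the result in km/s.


r = 6371.0 + 7017.92 = 13388.9200 km = 1.338892e+07 m
v_esc = sqrt(2*mu/r) = sqrt(2*3.986e14 / 1.338892e+07)
v_esc = 7716.3314 m/s = 7.7163 km/s

7.7163 km/s


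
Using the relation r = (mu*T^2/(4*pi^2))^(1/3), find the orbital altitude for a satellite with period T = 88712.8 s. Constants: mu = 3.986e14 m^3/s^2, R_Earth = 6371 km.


T = 88712.8 s
r = (mu*T^2/(4*pi^2))^(1/3) = (3.986e14 * 88712.8^2 / (4*pi^2))^(1/3)
r = 4.2991577e+07 m = 42991.5771 km
alt = r - R_E = 42991.5771 - 6371 = 36620.5771 km

36620.5771 km


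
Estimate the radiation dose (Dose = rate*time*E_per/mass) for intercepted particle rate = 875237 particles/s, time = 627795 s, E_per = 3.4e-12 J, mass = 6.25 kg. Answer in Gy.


Total energy deposited = rate * time * E_per
  = 875237 * 627795 * 3.4e-12 = 1.8682 J
Dose = E_total / mass = 1.8682 / 6.25
Dose = 0.2989114 Gy

0.2989 Gy


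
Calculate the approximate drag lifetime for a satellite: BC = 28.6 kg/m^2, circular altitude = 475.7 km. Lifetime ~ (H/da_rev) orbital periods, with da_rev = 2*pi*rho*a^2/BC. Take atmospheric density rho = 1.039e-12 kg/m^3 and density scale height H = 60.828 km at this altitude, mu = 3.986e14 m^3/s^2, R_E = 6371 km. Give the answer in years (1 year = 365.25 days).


a = R_E + alt = 6846.7000 km = 6.8467e+06 m
da_rev = 2*pi*rho*a^2/BC = 2*pi*1.039e-12*(6.8467e+06)^2/28.6 = 10.700202 m per revolution
N = H/da_rev = 60828.0000 m / 10.700202 m = 5684.7524 revolutions
P = 2*pi*sqrt(a^3/mu) = 5638.1051 s
lifetime = N*P = 5684.7524 * 5638.1051 = 3.2051232e+07 s = 370.9633 days
years = 370.9633 / 365.25 = 1.0156 years

1.0156 years


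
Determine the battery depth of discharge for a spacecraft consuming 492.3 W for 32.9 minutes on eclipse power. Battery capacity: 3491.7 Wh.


E_used = P * t / 60 = 492.3 * 32.9 / 60 = 269.9445 Wh
DOD = E_used / E_total * 100 = 269.9445 / 3491.7 * 100
DOD = 7.7310 %

7.7310 %


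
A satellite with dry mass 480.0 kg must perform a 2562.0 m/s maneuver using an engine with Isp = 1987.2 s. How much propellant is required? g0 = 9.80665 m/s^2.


ve = Isp * g0 = 1987.2 * 9.80665 = 19487.774880 m/s
mass ratio = exp(dv/ve) = exp(2562.0/19487.774880) = 1.14050031
m_prop = m_dry * (mr - 1) = 480.0 * (1.14050031 - 1)
m_prop = 67.4401 kg

67.4401 kg


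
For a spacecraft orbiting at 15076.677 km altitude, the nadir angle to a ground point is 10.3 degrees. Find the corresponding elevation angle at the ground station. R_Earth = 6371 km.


r = R_E + alt = 21447.6770 km
Law of sines in the satellite / Earth-center / ground-point triangle:
  sin(nadir)/R_E = sin(90 + el)/r  =>  cos(el) = (r/R_E)*sin(nadir)
cos(el) = (21447.6770 / 6371.0000) * sin(10.3 deg) = 0.6019294
el = arccos(0.6019294) = 52.9918 deg
(Earth-central angle = 90 - nadir - el = 26.7082 deg)

52.9918 degrees


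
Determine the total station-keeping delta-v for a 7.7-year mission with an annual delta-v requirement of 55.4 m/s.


dV = rate * years = 55.4 * 7.7
dV = 426.5800 m/s

426.5800 m/s


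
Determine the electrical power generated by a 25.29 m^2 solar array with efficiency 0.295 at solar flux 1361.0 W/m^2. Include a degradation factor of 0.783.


P = area * eta * S * degradation
P = 25.29 * 0.295 * 1361.0 * 0.783
P = 7950.4321 W

7950.4321 W


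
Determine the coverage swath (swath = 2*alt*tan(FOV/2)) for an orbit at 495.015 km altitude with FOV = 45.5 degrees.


FOV = 45.5 deg = 0.7941248 rad
swath = 2 * alt * tan(FOV/2) = 2 * 495.015 * tan(0.3970624)
swath = 2 * 495.015 * 0.4193348
swath = 415.1540 km

415.1540 km


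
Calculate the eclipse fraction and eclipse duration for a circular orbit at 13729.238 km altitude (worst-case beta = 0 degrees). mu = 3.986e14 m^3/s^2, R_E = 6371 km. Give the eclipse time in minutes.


r = 20100.2380 km
T = 472.6741 min
Eclipse fraction = arcsin(R_E/r)/pi = arcsin(6371.0000/20100.2380)/pi
= arcsin(0.3169614)/pi = 0.1026626
Eclipse duration = 0.1026626 * 472.6741 = 48.5259 min

48.5259 minutes


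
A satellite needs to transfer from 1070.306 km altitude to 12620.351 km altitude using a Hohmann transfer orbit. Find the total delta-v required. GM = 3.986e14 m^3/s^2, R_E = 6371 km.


r1 = 7441.3060 km = 7.441306e+06 m
r2 = 18991.3510 km = 1.8991351e+07 m
dv1 = sqrt(mu/r1)*(sqrt(2*r2/(r1+r2)) - 1) = 1454.5022 m/s
dv2 = sqrt(mu/r2)*(1 - sqrt(2*r1/(r1+r2))) = 1143.6850 m/s
total dv = |dv1| + |dv2| = 1454.5022 + 1143.6850 = 2598.1872 m/s = 2.5982 km/s

2.5982 km/s


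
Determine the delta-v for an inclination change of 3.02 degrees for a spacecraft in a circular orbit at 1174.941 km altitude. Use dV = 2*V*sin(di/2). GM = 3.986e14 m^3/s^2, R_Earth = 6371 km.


r = 7545.9410 km = 7.545941e+06 m
V = sqrt(mu/r) = 7267.9502 m/s
di = 3.02 deg = 0.05270894 rad
dV = 2*V*sin(di/2) = 2*7267.9502*sin(0.02635447)
dV = 383.0416 m/s = 0.3830416 km/s

0.3830 km/s


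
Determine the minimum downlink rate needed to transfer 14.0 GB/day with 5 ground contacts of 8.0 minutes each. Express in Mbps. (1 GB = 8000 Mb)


total contact time = 5 * 8.0 * 60 = 2400.0000 s
data = 14.0 GB = 112000.0000 Mb
rate = 112000.0000 / 2400.0000 = 46.6667 Mbps

46.6667 Mbps


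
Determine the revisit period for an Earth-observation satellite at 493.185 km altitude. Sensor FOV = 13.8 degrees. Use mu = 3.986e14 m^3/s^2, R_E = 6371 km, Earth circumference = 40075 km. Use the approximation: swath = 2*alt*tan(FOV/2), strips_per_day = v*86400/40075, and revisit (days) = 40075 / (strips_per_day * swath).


swath = 2*493.185*tan(0.1204277) = 119.3639 km
v = sqrt(mu/r) = 7620.3366 m/s = 7.6203 km/s
strips/day = v*86400/40075 = 7.6203*86400/40075 = 16.4291
coverage/day = strips * swath = 16.4291 * 119.3639 = 1961.0439 km
revisit = 40075 / 1961.0439 = 20.4355 days

20.4355 days


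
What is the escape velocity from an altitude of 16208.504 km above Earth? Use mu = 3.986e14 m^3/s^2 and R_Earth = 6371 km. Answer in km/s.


r = 6371.0 + 16208.504 = 22579.5040 km = 2.2579504e+07 m
v_esc = sqrt(2*mu/r) = sqrt(2*3.986e14 / 2.2579504e+07)
v_esc = 5941.9152 m/s = 5.9419 km/s

5.9419 km/s


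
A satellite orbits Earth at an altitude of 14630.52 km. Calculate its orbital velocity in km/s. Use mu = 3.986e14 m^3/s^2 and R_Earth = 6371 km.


r = R_E + alt = 6371.0 + 14630.52 = 21001.5200 km = 2.100152e+07 m
v = sqrt(mu/r) = sqrt(3.986e14 / 2.100152e+07) = 4356.5558 m/s = 4.3566 km/s

4.3566 km/s


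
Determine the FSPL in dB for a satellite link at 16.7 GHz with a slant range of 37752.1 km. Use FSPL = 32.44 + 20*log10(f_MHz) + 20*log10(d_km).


f = 16.7 GHz = 16700.0000 MHz
d = 37752.1 km
FSPL = 32.44 + 20*log10(16700.0000) + 20*log10(37752.1)
FSPL = 32.44 + 84.4543 + 91.5388
FSPL = 208.4332 dB

208.4332 dB


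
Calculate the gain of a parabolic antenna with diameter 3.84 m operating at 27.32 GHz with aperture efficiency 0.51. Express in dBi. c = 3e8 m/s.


lambda = c/f = 3e8 / 2.732e+10 = 0.01098097 m
G = eta*(pi*D/lambda)^2 = 0.51*(pi*3.84/0.01098097)^2
G = 615532.8717 (linear)
G = 10*log10(615532.8717) = 57.8925 dBi

57.8925 dBi


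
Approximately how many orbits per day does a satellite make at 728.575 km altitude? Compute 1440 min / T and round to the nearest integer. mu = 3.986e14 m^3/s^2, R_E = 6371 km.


r = 7.099575e+06 m
T = 2*pi*sqrt(r^3/mu) = 5953.3271 s = 99.2221 min
revs/day = 1440 / 99.2221 = 14.5129
Rounded: 15 revolutions per day

15 revolutions per day


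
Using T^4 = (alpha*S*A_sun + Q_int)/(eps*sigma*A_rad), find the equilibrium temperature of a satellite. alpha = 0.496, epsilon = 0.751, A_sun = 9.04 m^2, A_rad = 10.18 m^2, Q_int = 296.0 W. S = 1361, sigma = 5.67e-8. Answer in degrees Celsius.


Numerator = alpha*S*A_sun + Q_int = 0.496*1361*9.04 + 296.0 = 6398.5062 W
Denominator = eps*sigma*A_rad = 0.751*5.67e-8*10.18 = 4.3348171e-07 W/K^4
T^4 = 1.476073e+10 K^4
T = 348.5595 K = 75.4095 C

75.4095 degrees Celsius


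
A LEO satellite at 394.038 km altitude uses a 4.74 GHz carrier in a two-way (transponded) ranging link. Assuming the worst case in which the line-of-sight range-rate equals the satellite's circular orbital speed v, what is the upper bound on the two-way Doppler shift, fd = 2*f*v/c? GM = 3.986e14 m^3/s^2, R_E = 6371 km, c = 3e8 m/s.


r = 6.765038e+06 m
v = sqrt(mu/r) = 7675.9746 m/s (worst-case radial velocity)
f = 4.74 GHz = 4.74e+09 Hz
fd = 2*f*v/c = 2*4.74e+09*7675.9746/3.0e+08
fd = 242560.7962 Hz

242560.7962 Hz
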